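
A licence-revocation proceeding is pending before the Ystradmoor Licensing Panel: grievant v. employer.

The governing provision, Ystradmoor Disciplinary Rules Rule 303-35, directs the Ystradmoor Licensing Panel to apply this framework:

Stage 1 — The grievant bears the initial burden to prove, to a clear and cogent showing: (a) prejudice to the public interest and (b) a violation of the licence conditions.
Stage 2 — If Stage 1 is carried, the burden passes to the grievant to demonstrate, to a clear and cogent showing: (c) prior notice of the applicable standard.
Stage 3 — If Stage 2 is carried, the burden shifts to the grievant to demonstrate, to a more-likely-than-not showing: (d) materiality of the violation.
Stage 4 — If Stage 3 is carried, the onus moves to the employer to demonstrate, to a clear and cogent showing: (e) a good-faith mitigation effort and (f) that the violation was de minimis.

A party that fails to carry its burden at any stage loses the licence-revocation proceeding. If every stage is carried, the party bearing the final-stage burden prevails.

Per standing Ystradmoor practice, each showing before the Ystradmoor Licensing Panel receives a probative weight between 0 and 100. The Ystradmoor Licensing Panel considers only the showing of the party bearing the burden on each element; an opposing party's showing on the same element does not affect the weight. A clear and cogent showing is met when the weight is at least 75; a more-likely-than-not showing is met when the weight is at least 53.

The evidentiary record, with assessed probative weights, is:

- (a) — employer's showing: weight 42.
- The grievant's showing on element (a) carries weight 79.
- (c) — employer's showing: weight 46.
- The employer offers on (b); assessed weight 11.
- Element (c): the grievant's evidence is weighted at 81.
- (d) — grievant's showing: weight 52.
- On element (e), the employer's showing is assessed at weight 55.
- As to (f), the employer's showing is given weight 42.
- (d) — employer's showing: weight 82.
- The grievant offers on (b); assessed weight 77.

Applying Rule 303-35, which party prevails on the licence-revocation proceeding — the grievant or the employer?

employer

Stage 1 — burden on grievant; standard: a clear and cogent showing (weight is at least 75).
    (a): 79 (employer's 42 disregarded) ≥ 75 [met]
    (b): 77 (employer's 11 disregarded) ≥ 75 [met]
  Stage 1 carried; the burden remains with the grievant.
Stage 2 — burden on grievant; standard: a clear and cogent showing (weight is at least 75).
    (c): 81 (employer's 46 disregarded) ≥ 75 [met]
  All elements met. The grievant retains the burden for Stage 3.
Stage 3 — burden on grievant; standard: a more-likely-than-not showing (weight is at least 53).
    (d): 52 (employer's 82 disregarded) < 53 [not met]
  The grievant does not carry Stage 3.
So the employer prevails.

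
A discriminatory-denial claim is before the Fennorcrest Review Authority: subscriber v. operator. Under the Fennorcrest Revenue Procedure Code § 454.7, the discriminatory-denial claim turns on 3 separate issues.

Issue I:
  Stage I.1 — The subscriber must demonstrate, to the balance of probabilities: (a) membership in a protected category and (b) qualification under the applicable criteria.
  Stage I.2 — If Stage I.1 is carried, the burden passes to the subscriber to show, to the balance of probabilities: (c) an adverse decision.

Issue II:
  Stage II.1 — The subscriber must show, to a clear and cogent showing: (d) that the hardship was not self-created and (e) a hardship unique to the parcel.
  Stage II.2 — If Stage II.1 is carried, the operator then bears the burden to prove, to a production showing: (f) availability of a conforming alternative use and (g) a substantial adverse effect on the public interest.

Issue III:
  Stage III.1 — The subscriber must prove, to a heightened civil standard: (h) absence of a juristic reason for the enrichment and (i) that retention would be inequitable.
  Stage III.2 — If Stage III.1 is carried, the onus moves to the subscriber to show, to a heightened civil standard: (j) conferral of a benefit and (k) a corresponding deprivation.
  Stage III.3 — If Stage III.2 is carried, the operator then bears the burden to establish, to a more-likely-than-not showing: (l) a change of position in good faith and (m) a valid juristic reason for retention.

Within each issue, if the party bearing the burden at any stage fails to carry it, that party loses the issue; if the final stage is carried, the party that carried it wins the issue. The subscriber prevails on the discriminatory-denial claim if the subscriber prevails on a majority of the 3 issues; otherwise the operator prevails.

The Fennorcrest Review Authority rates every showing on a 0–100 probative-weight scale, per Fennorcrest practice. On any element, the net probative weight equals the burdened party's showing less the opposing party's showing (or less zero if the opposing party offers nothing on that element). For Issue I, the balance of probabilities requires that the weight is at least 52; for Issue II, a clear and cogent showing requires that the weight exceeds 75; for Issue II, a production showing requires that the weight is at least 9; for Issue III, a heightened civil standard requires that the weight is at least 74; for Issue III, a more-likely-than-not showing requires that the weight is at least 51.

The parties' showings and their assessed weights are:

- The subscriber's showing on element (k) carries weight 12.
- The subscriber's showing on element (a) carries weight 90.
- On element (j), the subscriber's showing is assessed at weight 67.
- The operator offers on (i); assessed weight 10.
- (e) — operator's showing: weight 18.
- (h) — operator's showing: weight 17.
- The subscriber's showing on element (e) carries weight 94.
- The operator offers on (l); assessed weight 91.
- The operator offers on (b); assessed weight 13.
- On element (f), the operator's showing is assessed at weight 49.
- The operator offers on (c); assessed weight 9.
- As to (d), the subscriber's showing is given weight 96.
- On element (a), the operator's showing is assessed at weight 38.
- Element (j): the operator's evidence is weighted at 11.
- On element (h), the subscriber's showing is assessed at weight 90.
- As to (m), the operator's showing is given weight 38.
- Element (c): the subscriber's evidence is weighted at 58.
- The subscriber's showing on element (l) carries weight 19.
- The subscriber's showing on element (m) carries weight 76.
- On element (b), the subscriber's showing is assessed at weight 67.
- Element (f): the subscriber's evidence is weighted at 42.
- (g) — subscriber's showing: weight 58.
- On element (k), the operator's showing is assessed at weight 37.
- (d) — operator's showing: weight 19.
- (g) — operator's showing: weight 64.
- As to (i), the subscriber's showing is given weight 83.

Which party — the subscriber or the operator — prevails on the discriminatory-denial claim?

— Issue I —
At Stage I.1 the subscriber must meet the balance of probabilities (weight is at least 52): on (a) the weight is 90 less the opposing 38 gives net 52, ≥ 52, so (a) meets the standard; on (b) the weight is 67 less the opposing 13 gives net 54, which does reach 52, so (b) meets the standard.
  Stage I.1 is satisfied; the subscriber continues to bear the burden.
At Stage I.2 the subscriber must meet the balance of probabilities (weight is at least 52): on (c) the weight is 58 less the opposing 9 gives net 49, < 52, so (c) does not meet the standard.
  Not every element is met, so the subscriber fails to carry Stage I.2.
The operator prevails on this issue.
— Issue II —
Stage II.1 (subscriber, a clear and cogent showing, weight exceeds 75): (d) net 96−19=77 > 75 — meets; (e) net 94−18=76 > 75 — meets.
  Stage II.1 carried; the burden shifts to the operator.
Stage II.2 (operator, a production showing, weight is at least 9): (f) net 49−42=7 < 9 — fails; (g) net 64−58=6 < 9 — fails.
  Not every element is met, so the operator fails to carry Stage II.2.
The subscriber prevails on this issue.
— Issue III —
At Stage III.1 the subscriber must meet a heightened civil standard (weight is at least 74): on (h) the weight is 90 less the opposing 17 gives net 73, < 74, so (h) does not meet the standard; on (i) the weight is 83 less the opposing 10 gives net 73, which does not reach 74, so (i) does not meet the standard.
  Stage III.1 not carried; the subscriber fails its burden.
The analysis ends at Stage III.1; the operator prevails on this issue.
Per-issue: Issue I → operator; Issue II → subscriber; Issue III → operator. The subscriber must prevail on a majority of issues; overall, the operator prevails.

operator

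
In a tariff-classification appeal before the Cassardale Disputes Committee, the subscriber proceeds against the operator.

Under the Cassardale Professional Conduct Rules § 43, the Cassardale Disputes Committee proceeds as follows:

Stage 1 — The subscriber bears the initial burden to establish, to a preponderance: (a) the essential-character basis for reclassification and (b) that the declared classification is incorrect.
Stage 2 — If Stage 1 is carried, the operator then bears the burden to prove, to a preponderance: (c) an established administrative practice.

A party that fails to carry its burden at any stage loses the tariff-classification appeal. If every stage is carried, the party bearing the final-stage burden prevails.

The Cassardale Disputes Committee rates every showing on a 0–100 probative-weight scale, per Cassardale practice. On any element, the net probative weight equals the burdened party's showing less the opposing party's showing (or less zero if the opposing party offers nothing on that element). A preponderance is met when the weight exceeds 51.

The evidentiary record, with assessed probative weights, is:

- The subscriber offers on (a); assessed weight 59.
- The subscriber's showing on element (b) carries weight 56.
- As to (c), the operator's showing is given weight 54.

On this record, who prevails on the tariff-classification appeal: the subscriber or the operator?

operator

Stage 1 — burden on subscriber; standard: a preponderance (weight exceeds 51).
    (a): 59 > 51 [met]
    (b): 56 > 51 [met]
  All elements met. The burden passes to the operator.
Stage 2 — burden on operator; standard: a preponderance (weight exceeds 51).
    (c): 54 > 51 [met]
  Stage 2 carried; the final stage is satisfied.
With every stage satisfied, the operator prevails.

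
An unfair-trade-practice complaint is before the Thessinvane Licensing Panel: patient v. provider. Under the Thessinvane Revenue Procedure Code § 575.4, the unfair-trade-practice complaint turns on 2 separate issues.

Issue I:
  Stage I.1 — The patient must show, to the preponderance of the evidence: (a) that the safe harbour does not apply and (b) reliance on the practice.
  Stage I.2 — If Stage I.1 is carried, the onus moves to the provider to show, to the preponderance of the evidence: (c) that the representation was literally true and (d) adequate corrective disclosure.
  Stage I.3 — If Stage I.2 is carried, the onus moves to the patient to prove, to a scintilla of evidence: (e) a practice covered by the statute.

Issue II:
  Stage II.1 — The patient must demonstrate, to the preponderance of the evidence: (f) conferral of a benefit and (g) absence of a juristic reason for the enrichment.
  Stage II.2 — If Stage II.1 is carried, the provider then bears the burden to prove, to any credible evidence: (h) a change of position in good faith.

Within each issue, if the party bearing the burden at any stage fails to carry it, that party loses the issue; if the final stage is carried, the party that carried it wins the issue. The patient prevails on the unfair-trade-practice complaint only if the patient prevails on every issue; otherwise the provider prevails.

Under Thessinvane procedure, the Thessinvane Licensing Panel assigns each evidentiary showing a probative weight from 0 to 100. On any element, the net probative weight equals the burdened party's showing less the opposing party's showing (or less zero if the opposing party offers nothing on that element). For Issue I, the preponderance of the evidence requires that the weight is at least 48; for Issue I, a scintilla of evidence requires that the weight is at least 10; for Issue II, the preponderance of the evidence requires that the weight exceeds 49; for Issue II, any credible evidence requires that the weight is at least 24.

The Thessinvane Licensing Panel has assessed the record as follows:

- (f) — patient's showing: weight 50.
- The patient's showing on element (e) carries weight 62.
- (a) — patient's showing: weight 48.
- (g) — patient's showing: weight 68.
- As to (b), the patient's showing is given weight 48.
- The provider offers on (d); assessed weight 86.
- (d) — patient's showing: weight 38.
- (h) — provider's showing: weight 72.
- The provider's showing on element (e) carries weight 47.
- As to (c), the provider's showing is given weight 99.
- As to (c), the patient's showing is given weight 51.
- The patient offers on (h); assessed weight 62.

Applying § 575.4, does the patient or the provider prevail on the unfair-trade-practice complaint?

— Issue I —
Stage I.1 (patient, the preponderance of the evidence, weight is at least 48): (a) 48 ≥ 48 — meets; (b) 48 ≥ 48 — meets.
  Stage I.1 is satisfied; the onus moves to the provider.
Stage I.2 (provider, the preponderance of the evidence, weight is at least 48): (c) net 99−51=48 ≥ 48 — meets; (d) net 86−38=48 ≥ 48 — meets.
  All elements met. The burden passes to the patient.
Stage I.3 (patient, a scintilla of evidence, weight is at least 10): (e) net 62−47=15 ≥ 10 — meets.
  All elements met at the final stage.
All stages carried — the patient prevails on this issue.
— Issue II —
Stage II.1 — burden on patient; standard: the preponderance of the evidence (weight exceeds 49).
    (f): 50 > 49 [met]
    (g): 68 > 49 [met]
  Stage II.1 is satisfied; the onus moves to the provider.
Stage II.2 — burden on provider; standard: any credible evidence (weight is at least 24).
    (h): 72 − 62 = 10 < 24 [not met]
  The provider does not carry Stage II.2.
The patient prevails on this issue.
Per-issue: Issue I → patient; Issue II → patient. The patient must prevail on every issue; overall, the patient prevails.

patient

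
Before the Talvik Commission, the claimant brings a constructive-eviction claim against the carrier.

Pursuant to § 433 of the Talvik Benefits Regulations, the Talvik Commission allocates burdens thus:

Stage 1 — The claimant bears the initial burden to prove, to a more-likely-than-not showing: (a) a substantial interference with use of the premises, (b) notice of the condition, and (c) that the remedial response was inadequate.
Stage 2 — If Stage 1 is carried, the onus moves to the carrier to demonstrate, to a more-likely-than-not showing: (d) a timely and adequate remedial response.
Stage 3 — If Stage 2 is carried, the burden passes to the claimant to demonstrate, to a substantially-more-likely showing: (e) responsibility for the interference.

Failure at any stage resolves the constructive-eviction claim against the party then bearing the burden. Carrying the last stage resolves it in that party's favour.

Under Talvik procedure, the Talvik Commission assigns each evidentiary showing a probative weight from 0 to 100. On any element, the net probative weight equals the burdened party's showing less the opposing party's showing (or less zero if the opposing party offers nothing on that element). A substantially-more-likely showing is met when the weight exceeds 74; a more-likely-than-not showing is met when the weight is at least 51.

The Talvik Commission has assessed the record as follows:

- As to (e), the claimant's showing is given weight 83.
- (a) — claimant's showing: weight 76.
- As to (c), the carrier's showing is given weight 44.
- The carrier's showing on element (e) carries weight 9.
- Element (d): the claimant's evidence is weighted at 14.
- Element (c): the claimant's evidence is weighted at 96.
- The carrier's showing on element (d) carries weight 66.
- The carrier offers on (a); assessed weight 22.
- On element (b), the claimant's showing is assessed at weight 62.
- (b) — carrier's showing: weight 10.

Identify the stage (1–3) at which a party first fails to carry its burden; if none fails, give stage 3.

stage 3

At Stage 1 the claimant must meet a more-likely-than-not showing (weight is at least 51): on (a) the weight is 76 less the opposing 22 gives net 54, which does reach 51, so (a) meets the standard; on (b) the weight is 62 less the opposing 10 gives net 52, which does reach 51, so (b) meets the standard; on (c) the weight is 96 less the opposing 44 gives net 52, which does reach 51, so (c) meets the standard.
  Stage 1 is satisfied; the onus moves to the carrier.
At Stage 2 the carrier must meet a more-likely-than-not showing (weight is at least 51): on (d) the weight is 66 less the opposing 14 gives net 52, ≥ 51, so (d) meets the standard.
  All elements met. The burden passes to the claimant.
At Stage 3 the claimant must meet a substantially-more-likely showing (weight exceeds 74): on (e) the weight is 83 less the opposing 9 gives net 74, which does not exceed 74, so (e) does not meet the standard.
  The claimant does not carry Stage 3.
So the carrier prevails.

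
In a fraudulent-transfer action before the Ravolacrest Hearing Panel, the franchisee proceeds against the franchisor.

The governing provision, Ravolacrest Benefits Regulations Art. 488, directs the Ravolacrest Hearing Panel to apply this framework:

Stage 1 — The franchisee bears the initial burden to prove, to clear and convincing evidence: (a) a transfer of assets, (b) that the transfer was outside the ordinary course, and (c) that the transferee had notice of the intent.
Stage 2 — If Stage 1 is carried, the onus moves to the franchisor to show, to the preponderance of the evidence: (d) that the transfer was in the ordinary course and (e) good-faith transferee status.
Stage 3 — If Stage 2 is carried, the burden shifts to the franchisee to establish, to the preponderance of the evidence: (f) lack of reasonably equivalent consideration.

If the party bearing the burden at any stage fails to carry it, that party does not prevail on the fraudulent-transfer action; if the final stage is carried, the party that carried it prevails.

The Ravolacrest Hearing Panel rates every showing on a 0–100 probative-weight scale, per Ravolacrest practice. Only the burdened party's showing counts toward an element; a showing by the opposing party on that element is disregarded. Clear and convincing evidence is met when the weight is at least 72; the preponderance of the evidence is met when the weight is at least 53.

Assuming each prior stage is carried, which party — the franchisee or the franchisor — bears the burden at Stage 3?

franchisee

Stage 3's rule assigns the burden to the franchisee (to the preponderance of the evidence).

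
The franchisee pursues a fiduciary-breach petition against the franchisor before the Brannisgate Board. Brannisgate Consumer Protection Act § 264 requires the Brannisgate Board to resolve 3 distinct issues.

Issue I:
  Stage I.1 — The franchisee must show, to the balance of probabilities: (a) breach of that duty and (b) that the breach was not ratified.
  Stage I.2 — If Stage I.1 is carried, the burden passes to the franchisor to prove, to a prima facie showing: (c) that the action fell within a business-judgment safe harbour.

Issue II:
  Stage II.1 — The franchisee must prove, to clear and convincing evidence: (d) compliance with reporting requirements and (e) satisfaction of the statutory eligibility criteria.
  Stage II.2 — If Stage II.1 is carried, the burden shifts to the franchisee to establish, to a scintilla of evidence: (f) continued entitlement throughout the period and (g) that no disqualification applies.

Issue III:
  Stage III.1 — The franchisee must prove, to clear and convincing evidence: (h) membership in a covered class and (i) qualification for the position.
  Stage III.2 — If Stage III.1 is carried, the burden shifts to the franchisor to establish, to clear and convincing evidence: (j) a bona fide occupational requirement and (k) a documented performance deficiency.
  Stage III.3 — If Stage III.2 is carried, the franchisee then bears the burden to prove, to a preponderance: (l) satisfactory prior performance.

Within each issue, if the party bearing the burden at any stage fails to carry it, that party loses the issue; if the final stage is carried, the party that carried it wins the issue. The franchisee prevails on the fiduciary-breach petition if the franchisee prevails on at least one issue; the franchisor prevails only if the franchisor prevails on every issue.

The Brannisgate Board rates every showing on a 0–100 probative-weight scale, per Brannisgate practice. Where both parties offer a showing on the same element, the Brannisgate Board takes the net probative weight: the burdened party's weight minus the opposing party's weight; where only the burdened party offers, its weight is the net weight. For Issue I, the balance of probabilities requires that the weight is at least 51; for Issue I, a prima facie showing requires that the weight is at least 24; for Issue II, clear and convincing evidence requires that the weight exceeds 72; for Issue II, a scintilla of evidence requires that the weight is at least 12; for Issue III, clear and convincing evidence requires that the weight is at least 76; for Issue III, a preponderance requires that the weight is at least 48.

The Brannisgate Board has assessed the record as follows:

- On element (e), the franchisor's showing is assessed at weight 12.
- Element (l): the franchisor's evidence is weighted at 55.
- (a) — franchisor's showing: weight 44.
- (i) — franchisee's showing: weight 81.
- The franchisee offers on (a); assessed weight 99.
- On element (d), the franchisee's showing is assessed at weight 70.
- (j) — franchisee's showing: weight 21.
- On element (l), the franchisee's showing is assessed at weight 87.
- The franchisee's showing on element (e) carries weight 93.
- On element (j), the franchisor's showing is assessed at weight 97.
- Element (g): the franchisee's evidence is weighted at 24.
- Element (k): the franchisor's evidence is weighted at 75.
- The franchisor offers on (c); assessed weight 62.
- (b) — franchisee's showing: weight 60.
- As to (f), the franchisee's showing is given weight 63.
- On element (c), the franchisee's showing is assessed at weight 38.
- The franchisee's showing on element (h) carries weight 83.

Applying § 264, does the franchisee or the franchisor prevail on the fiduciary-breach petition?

franchisee

— Issue I —
At Stage I.1 the franchisee must meet the balance of probabilities (weight is at least 51): on (a) the weight is 99 less the opposing 44 gives net 55, ≥ 51, so (a) meets the standard; on (b) the weight is 60, which does reach 51, so (b) meets the standard.
  Stage I.1 is satisfied; the onus moves to the franchisor.
At Stage I.2 the franchisor must meet a prima facie showing (weight is at least 24): on (c) the weight is 62 less the opposing 38 gives net 24, which does reach 24, so (c) meets the standard.
  Stage I.2 carried; the final stage is satisfied.
Every stage carried; the franchisor prevails on this issue.
— Issue II —
At Stage II.1 the franchisee must meet clear and convincing evidence (weight exceeds 72): on (d) the weight is 70, which does not exceed 72, so (d) does not meet the standard; on (e) the weight is 93 less the opposing 12 gives net 81, which does exceed 72, so (e) meets the standard.
  Not every element is met, so the franchisee fails to carry Stage II.1.
So the franchisor prevails on this issue.
— Issue III —
Stage III.1 (franchisee, clear and convincing evidence, weight is at least 76): (h) 83 ≥ 76 — meets; (i) 81 ≥ 76 — meets.
  Stage III.1 carried; the burden shifts to the franchisor.
Stage III.2 (franchisor, clear and convincing evidence, weight is at least 76): (j) net 97−21=76 ≥ 76 — meets; (k) 75 < 76 — fails.
  Not every element is met, so the franchisor fails to carry Stage III.2.
So the franchisee prevails on this issue.
Per-issue: Issue I → franchisor; Issue II → franchisor; Issue III → franchisee. The franchisee must prevail on at least one issue; overall, the franchisee prevails.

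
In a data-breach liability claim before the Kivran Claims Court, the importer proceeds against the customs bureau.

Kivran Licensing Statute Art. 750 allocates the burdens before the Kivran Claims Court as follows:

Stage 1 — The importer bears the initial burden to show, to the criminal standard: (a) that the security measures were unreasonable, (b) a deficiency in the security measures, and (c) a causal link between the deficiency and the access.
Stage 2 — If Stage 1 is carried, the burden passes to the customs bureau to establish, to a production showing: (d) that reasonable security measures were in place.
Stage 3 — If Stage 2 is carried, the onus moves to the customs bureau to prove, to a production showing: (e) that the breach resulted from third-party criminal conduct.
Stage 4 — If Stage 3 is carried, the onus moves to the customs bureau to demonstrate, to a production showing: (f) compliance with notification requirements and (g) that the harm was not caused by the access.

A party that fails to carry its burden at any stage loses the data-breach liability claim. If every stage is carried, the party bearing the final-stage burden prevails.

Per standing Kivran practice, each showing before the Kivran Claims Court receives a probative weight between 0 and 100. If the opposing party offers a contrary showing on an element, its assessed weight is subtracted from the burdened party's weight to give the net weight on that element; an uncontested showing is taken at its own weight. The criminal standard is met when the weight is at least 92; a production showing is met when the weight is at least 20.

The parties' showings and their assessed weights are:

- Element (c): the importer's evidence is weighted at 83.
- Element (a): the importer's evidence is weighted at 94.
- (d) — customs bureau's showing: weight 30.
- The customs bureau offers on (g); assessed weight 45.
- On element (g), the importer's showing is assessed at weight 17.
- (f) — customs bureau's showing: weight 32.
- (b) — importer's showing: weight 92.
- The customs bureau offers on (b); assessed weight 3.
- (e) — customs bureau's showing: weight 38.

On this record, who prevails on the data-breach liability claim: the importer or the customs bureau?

customs bureau

Stage 1 (importer, the criminal standard, weight is at least 92): (a) 94 ≥ 92 — meets; (b) net 92−3=89 < 92 — fails; (c) 83 < 92 — fails.
  Not every element is met, so the importer fails to carry Stage 1.
The customs bureau prevails.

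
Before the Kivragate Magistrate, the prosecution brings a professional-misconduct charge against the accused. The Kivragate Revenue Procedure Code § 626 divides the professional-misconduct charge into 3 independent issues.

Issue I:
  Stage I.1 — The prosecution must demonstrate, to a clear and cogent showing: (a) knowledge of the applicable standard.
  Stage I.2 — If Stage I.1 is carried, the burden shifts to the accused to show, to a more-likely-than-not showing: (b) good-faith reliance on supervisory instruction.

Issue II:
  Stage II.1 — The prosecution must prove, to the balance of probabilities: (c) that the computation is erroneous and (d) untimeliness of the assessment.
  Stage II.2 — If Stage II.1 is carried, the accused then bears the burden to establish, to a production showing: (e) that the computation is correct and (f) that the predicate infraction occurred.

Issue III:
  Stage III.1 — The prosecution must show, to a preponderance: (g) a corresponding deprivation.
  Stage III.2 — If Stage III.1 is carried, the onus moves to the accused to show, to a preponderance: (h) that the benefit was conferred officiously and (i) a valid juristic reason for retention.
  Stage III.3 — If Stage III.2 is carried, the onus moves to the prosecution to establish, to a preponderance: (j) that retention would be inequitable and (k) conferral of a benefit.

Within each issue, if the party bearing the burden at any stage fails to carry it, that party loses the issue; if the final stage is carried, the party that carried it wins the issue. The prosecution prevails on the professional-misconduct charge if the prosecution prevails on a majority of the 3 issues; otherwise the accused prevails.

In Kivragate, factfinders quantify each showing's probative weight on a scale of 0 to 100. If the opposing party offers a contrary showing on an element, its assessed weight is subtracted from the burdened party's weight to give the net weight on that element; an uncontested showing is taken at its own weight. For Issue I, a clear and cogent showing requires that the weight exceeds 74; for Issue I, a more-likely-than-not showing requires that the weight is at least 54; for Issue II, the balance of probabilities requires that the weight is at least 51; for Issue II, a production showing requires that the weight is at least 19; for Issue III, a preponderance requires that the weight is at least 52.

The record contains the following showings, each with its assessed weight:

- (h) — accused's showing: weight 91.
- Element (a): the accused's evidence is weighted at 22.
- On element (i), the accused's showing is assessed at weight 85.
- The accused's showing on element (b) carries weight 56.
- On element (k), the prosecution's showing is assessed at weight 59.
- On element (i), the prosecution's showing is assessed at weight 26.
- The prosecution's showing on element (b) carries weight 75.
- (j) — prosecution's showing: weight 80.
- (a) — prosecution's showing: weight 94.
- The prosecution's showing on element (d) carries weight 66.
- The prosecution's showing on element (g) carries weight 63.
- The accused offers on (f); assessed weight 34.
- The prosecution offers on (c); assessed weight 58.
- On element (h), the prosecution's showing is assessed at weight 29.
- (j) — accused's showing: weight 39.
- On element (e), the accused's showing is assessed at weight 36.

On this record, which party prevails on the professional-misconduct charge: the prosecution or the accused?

— Issue I —
Stage I.1 (prosecution, a clear and cogent showing, weight exceeds 74): (a) net 94−22=72 ≤ 74 — fails.
  Stage I.1 not carried; the prosecution fails its burden.
The analysis ends at Stage I.1; the accused prevails on this issue.
— Issue II —
Stage II.1 (prosecution, the balance of probabilities, weight is at least 51): (c) 58 ≥ 51 — meets; (d) 66 ≥ 51 — meets.
  Stage II.1 is satisfied; the onus moves to the accused.
Stage II.2 (accused, a production showing, weight is at least 19): (e) 36 ≥ 19 — meets; (f) 34 ≥ 19 — meets.
  The accused carries the last stage.
Every stage carried; the accused prevails on this issue.
— Issue III —
At Stage III.1 the prosecution must meet a preponderance (weight is at least 52): on (g) the weight is 63, ≥ 52, so (g) meets the standard.
  All elements met. The burden passes to the accused.
At Stage III.2 the accused must meet a preponderance (weight is at least 52): on (h) the weight is 91 less the opposing 29 gives net 62, which does reach 52, so (h) meets the standard; on (i) the weight is 85 less the opposing 26 gives net 59, which does reach 52, so (i) meets the standard.
  The accused carries Stage III.2; the prosecution now bears the burden.
At Stage III.3 the prosecution must meet a preponderance (weight is at least 52): on (j) the weight is 80 less the opposing 39 gives net 41, which does not reach 52, so (j) does not meet the standard; on (k) the weight is 59, which does reach 52, so (k) meets the standard.
  Stage III.3 not carried; the prosecution fails its burden.
So the accused prevails on this issue.
Per-issue: Issue I → accused; Issue II → accused; Issue III → accused. The prosecution must prevail on a majority of issues; overall, the accused prevails.

accused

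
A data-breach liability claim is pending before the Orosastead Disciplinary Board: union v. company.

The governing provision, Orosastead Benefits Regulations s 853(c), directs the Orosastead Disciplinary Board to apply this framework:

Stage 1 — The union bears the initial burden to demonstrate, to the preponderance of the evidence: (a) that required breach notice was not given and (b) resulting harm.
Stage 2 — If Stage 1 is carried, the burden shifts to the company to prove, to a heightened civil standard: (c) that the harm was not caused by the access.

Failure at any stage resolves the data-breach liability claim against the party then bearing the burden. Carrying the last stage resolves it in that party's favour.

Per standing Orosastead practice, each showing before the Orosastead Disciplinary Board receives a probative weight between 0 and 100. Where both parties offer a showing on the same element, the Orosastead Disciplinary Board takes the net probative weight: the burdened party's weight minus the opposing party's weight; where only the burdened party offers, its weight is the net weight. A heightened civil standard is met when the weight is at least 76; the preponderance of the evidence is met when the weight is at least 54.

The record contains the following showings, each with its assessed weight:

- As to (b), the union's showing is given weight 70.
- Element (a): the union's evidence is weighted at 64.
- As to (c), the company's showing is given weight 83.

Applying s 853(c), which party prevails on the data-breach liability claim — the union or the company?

company

At Stage 1 the union must meet the preponderance of the evidence (weight is at least 54): on (a) the weight is 64, ≥ 54, so (a) meets the standard; on (b) the weight is 70, ≥ 54, so (b) meets the standard.
  All elements met. The burden passes to the company.
At Stage 2 the company must meet a heightened civil standard (weight is at least 76): on (c) the weight is 83, ≥ 76, so (c) meets the standard.
  All elements met at the final stage.
Every stage carried; the company prevails.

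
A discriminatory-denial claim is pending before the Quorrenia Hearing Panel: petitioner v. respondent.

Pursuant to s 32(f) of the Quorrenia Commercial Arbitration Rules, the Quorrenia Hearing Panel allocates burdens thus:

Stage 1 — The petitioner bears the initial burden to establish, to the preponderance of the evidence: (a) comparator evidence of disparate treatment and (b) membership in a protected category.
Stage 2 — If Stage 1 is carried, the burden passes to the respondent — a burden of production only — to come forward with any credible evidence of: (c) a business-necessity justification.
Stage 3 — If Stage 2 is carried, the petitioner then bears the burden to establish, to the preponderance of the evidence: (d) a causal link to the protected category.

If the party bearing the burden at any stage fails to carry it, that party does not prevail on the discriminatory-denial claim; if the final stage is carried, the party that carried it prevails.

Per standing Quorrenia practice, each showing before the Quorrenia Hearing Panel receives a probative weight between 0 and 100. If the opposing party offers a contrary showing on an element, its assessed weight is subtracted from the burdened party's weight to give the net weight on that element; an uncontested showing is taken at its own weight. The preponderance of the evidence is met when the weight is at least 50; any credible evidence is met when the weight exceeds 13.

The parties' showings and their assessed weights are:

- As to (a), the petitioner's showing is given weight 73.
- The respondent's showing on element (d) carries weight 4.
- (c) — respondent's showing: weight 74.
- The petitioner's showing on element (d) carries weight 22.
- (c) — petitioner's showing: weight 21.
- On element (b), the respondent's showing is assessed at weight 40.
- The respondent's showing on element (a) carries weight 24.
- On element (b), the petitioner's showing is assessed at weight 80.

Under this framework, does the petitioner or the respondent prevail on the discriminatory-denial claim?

respondent

Stage 1 (petitioner, the preponderance of the evidence, weight is at least 50): (a) net 73−24=49 < 50 — fails; (b) net 80−40=40 < 50 — fails.
  Stage 1 not carried; the petitioner fails its burden.
The analysis ends at Stage 1; the respondent prevails.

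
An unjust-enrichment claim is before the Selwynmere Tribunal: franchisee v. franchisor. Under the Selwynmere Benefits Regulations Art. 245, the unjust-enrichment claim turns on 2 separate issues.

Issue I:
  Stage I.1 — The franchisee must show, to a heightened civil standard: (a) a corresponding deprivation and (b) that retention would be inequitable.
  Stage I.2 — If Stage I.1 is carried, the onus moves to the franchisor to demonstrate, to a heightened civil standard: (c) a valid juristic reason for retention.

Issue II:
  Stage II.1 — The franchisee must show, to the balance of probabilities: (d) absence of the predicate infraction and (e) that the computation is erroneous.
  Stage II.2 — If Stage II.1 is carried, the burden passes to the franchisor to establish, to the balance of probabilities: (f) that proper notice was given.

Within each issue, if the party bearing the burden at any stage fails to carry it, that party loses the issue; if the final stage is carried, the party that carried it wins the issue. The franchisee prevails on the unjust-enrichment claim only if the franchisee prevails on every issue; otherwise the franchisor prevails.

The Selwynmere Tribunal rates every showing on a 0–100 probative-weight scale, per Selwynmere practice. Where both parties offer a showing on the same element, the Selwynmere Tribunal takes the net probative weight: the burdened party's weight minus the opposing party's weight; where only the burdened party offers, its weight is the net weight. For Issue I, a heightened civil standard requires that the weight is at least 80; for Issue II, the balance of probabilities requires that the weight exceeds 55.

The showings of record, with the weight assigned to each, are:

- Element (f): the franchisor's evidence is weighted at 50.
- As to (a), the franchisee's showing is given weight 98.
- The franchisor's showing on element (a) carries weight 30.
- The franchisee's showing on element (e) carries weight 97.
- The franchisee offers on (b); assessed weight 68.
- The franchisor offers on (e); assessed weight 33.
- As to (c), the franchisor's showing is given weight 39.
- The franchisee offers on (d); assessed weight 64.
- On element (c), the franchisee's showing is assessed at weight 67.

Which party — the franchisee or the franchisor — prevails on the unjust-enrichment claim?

franchisor

— Issue I —
Stage I.1 — burden on franchisee; standard: a heightened civil standard (weight is at least 80).
    (a): 98 − 30 = 68 < 80 [not met]
    (b): 68 < 80 [not met]
  The franchisee does not carry Stage I.1.
The franchisor prevails on this issue.
— Issue II —
At Stage II.1 the franchisee must meet the balance of probabilities (weight exceeds 55): on (d) the weight is 64, which does exceed 55, so (d) meets the standard; on (e) the weight is 97 less the opposing 33 gives net 64, which does exceed 55, so (e) meets the standard.
  The franchisee carries Stage II.1; the franchisor now bears the burden.
At Stage II.2 the franchisor must meet the balance of probabilities (weight exceeds 55): on (f) the weight is 50, which does not exceed 55, so (f) does not meet the standard.
  Stage II.2 not carried; the franchisor fails its burden.
The franchisee prevails on this issue.
Per-issue: Issue I → franchisor; Issue II → franchisee. The franchisee must prevail on every issue; overall, the franchisor prevails.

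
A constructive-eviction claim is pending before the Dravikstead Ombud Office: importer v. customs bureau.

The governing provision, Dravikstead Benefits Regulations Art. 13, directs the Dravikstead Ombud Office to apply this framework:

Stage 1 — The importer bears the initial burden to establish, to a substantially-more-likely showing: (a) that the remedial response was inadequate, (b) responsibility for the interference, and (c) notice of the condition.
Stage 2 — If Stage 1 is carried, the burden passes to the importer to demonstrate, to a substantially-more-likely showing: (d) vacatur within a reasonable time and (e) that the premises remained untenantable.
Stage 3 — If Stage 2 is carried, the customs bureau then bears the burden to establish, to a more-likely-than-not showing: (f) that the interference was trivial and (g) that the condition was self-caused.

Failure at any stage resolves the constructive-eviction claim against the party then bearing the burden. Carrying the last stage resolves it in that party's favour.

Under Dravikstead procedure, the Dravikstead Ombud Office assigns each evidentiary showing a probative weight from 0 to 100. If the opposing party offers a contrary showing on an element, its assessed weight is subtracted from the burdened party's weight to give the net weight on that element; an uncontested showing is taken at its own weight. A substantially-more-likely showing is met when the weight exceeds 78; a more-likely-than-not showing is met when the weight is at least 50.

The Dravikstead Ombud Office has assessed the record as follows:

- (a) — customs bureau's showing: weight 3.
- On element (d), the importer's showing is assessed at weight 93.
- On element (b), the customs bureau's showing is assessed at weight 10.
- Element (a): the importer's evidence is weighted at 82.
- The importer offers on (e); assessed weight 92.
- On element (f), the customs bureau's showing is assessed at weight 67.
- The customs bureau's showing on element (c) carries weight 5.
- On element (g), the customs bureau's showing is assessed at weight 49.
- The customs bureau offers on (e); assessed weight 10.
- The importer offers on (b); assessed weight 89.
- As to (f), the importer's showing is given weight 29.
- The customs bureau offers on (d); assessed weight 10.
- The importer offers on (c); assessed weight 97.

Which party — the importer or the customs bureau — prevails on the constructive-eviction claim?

At Stage 1 the importer must meet a substantially-more-likely showing (weight exceeds 78): on (a) the weight is 82 less the opposing 3 gives net 79, which does exceed 78, so (a) meets the standard; on (b) the weight is 89 less the opposing 10 gives net 79, > 78, so (b) meets the standard; on (c) the weight is 97 less the opposing 5 gives net 92, which does exceed 78, so (c) meets the standard.
  Stage 1 carried; the burden remains with the importer.
At Stage 2 the importer must meet a substantially-more-likely showing (weight exceeds 78): on (d) the weight is 93 less the opposing 10 gives net 83, which does exceed 78, so (d) meets the standard; on (e) the weight is 92 less the opposing 10 gives net 82, which does exceed 78, so (e) meets the standard.
  The importer carries Stage 2; the customs bureau now bears the burden.
At Stage 3 the customs bureau must meet a more-likely-than-not showing (weight is at least 50): on (f) the weight is 67 less the opposing 29 gives net 38, which does not reach 50, so (f) does not meet the standard; on (g) the weight is 49, which does not reach 50, so (g) does not meet the standard.
  Stage 3 not carried; the customs bureau fails its burden.
The analysis ends at Stage 3; the importer prevails.

importer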